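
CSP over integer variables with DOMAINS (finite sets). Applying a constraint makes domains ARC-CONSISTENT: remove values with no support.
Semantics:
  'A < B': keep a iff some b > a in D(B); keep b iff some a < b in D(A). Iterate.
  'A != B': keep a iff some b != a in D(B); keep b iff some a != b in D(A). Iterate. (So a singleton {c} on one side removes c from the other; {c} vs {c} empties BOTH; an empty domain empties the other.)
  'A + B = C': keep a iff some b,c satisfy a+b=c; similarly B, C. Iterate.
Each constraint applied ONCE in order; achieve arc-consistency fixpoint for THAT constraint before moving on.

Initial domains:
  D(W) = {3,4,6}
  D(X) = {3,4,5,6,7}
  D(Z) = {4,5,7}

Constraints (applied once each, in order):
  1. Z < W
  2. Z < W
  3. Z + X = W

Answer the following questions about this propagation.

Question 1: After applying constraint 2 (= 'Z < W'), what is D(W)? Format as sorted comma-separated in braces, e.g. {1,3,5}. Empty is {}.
Constraint 1 (Z < W) on D(Z)={4,5,7} D(W)={3,4,6}: Z {4,5,7}->{4,5}; W {3,4,6}->{6}
Constraint 2 (Z < W) on D(Z)={4,5} D(W)={6}: no change
So after constraint 2: D(W) = {6}

Answer: {6}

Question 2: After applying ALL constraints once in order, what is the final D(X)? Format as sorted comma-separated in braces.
Answer: {}

Derivation:
Constraint 1 (Z < W) on D(Z)={4,5,7} D(W)={3,4,6}: Z {4,5,7}->{4,5}; W {3,4,6}->{6}
Constraint 2 (Z < W) on D(Z)={4,5} D(W)={6}: no change
Constraint 3 (Z + X = W) on D(Z)={4,5} D(X)={3,4,5,6,7} D(W)={6}: Z {4,5}->{}; X {3,4,5,6,7}->{}; W {6}->{}
So after all 3 constraints: D(X) = {}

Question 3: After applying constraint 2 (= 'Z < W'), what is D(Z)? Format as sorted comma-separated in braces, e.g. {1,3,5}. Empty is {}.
Answer: {4,5}

Derivation:
Constraint 1 (Z < W) on D(Z)={4,5,7} D(W)={3,4,6}: Z {4,5,7}->{4,5}; W {3,4,6}->{6}
Constraint 2 (Z < W) on D(Z)={4,5} D(W)={6}: no change
So after constraint 2: D(Z) = {4,5}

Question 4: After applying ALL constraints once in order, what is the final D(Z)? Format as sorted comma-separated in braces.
Answer: {}

Derivation:
Constraint 1 (Z < W) on D(Z)={4,5,7} D(W)={3,4,6}: Z {4,5,7}->{4,5}; W {3,4,6}->{6}
Constraint 2 (Z < W) on D(Z)={4,5} D(W)={6}: no change
Constraint 3 (Z + X = W) on D(Z)={4,5} D(X)={3,4,5,6,7} D(W)={6}: Z {4,5}->{}; X {3,4,5,6,7}->{}; W {6}->{}
So after all 3 constraints: D(Z) = {}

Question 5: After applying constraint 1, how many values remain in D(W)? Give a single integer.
Answer: 1

Derivation:
Constraint 1 (Z < W) on D(Z)={4,5,7} D(W)={3,4,6}: Z {4,5,7}->{4,5}; W {3,4,6}->{6}
So after constraint 1: D(W)={6}, size = 1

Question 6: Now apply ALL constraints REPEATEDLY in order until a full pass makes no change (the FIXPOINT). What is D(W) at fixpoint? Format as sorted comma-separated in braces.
pass 0 (initial): D(W)={3,4,6}
pass 1: W {3,4,6}->{}; X {3,4,5,6,7}->{}; Z {4,5,7}->{}
pass 2: no change
Fixpoint after 2 passes: D(W) = {}

Answer: {}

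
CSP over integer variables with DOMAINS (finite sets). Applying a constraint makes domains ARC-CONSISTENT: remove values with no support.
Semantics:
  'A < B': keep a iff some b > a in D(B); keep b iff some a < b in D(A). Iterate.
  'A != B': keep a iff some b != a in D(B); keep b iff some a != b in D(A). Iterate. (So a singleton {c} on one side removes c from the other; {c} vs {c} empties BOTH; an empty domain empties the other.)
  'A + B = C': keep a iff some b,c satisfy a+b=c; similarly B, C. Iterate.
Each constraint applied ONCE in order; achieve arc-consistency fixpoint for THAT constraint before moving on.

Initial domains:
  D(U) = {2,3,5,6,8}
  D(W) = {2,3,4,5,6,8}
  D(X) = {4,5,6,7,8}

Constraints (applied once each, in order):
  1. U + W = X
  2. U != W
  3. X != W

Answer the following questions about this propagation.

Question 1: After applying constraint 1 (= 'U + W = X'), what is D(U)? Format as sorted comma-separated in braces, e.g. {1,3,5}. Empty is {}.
Constraint 1 (U + W = X) on D(U)={2,3,5,6,8} D(W)={2,3,4,5,6,8} D(X)={4,5,6,7,8}: U {2,3,5,6,8}->{2,3,5,6}; W {2,3,4,5,6,8}->{2,3,4,5,6}
So after constraint 1: D(U) = {2,3,5,6}

Answer: {2,3,5,6}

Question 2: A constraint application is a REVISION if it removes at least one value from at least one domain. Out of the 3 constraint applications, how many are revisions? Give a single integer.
Constraint 1 (U + W = X) on D(U)={2,3,5,6,8} D(W)={2,3,4,5,6,8} D(X)={4,5,6,7,8}: U {2,3,5,6,8}->{2,3,5,6}; W {2,3,4,5,6,8}->{2,3,4,5,6} => REVISION
Constraint 2 (U != W) on D(U)={2,3,5,6} D(W)={2,3,4,5,6}: no change => not a revision
Constraint 3 (X != W) on D(X)={4,5,6,7,8} D(W)={2,3,4,5,6}: no change => not a revision
Total revisions = 1

Answer: 1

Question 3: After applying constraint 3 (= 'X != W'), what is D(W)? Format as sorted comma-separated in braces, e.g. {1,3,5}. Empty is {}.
Answer: {2,3,4,5,6}

Derivation:
Constraint 1 (U + W = X) on D(U)={2,3,5,6,8} D(W)={2,3,4,5,6,8} D(X)={4,5,6,7,8}: U {2,3,5,6,8}->{2,3,5,6}; W {2,3,4,5,6,8}->{2,3,4,5,6}
Constraint 2 (U != W) on D(U)={2,3,5,6} D(W)={2,3,4,5,6}: no change
Constraint 3 (X != W) on D(X)={4,5,6,7,8} D(W)={2,3,4,5,6}: no change
So after constraint 3: D(W) = {2,3,4,5,6}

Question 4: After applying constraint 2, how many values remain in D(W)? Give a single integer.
Answer: 5

Derivation:
Constraint 1 (U + W = X) on D(U)={2,3,5,6,8} D(W)={2,3,4,5,6,8} D(X)={4,5,6,7,8}: U {2,3,5,6,8}->{2,3,5,6}; W {2,3,4,5,6,8}->{2,3,4,5,6}
Constraint 2 (U != W) on D(U)={2,3,5,6} D(W)={2,3,4,5,6}: no change
So after constraint 2: D(W)={2,3,4,5,6}, size = 5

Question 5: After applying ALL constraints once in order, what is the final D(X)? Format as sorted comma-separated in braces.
Constraint 1 (U + W = X) on D(U)={2,3,5,6,8} D(W)={2,3,4,5,6,8} D(X)={4,5,6,7,8}: U {2,3,5,6,8}->{2,3,5,6}; W {2,3,4,5,6,8}->{2,3,4,5,6}
Constraint 2 (U != W) on D(U)={2,3,5,6} D(W)={2,3,4,5,6}: no change
Constraint 3 (X != W) on D(X)={4,5,6,7,8} D(W)={2,3,4,5,6}: no change
So after all 3 constraints: D(X) = {4,5,6,7,8}

Answer: {4,5,6,7,8}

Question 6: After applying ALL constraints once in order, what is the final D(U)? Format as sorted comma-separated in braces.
Constraint 1 (U + W = X) on D(U)={2,3,5,6,8} D(W)={2,3,4,5,6,8} D(X)={4,5,6,7,8}: U {2,3,5,6,8}->{2,3,5,6}; W {2,3,4,5,6,8}->{2,3,4,5,6}
Constraint 2 (U != W) on D(U)={2,3,5,6} D(W)={2,3,4,5,6}: no change
Constraint 3 (X != W) on D(X)={4,5,6,7,8} D(W)={2,3,4,5,6}: no change
So after all 3 constraints: D(U) = {2,3,5,6}

Answer: {2,3,5,6}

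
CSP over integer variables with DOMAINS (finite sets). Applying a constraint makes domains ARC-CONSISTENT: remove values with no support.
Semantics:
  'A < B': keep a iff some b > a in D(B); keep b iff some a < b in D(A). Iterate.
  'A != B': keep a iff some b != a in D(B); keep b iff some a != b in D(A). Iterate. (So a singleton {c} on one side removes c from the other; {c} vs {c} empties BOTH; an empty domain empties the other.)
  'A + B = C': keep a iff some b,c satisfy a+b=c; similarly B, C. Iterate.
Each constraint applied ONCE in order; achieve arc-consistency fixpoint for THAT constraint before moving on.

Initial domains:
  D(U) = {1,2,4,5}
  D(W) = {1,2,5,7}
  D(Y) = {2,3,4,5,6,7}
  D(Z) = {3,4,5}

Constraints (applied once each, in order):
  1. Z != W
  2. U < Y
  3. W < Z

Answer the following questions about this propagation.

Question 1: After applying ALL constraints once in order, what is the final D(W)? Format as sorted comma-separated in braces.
Answer: {1,2}

Derivation:
Constraint 1 (Z != W) on D(Z)={3,4,5} D(W)={1,2,5,7}: no change
Constraint 2 (U < Y) on D(U)={1,2,4,5} D(Y)={2,3,4,5,6,7}: no change
Constraint 3 (W < Z) on D(W)={1,2,5,7} D(Z)={3,4,5}: W {1,2,5,7}->{1,2}
So after all 3 constraints: D(W) = {1,2}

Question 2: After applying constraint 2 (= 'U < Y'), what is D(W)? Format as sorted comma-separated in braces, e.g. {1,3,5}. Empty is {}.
Answer: {1,2,5,7}

Derivation:
Constraint 1 (Z != W) on D(Z)={3,4,5} D(W)={1,2,5,7}: no change
Constraint 2 (U < Y) on D(U)={1,2,4,5} D(Y)={2,3,4,5,6,7}: no change
So after constraint 2: D(W) = {1,2,5,7}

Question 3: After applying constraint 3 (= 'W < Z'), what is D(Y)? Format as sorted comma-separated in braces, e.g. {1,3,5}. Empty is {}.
Constraint 1 (Z != W) on D(Z)={3,4,5} D(W)={1,2,5,7}: no change
Constraint 2 (U < Y) on D(U)={1,2,4,5} D(Y)={2,3,4,5,6,7}: no change
Constraint 3 (W < Z) on D(W)={1,2,5,7} D(Z)={3,4,5}: W {1,2,5,7}->{1,2}
So after constraint 3: D(Y) = {2,3,4,5,6,7}

Answer: {2,3,4,5,6,7}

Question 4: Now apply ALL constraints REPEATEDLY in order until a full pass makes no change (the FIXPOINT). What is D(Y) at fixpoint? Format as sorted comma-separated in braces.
Answer: {2,3,4,5,6,7}

Derivation:
pass 0 (initial): D(Y)={2,3,4,5,6,7}
pass 1: W {1,2,5,7}->{1,2}
pass 2: no change
Fixpoint after 2 passes: D(Y) = {2,3,4,5,6,7}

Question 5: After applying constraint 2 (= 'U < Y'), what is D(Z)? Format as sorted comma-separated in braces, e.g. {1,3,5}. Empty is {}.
Answer: {3,4,5}

Derivation:
Constraint 1 (Z != W) on D(Z)={3,4,5} D(W)={1,2,5,7}: no change
Constraint 2 (U < Y) on D(U)={1,2,4,5} D(Y)={2,3,4,5,6,7}: no change
So after constraint 2: D(Z) = {3,4,5}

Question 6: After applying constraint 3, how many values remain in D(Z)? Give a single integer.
Answer: 3

Derivation:
Constraint 1 (Z != W) on D(Z)={3,4,5} D(W)={1,2,5,7}: no change
Constraint 2 (U < Y) on D(U)={1,2,4,5} D(Y)={2,3,4,5,6,7}: no change
Constraint 3 (W < Z) on D(W)={1,2,5,7} D(Z)={3,4,5}: W {1,2,5,7}->{1,2}
So after constraint 3: D(Z)={3,4,5}, size = 3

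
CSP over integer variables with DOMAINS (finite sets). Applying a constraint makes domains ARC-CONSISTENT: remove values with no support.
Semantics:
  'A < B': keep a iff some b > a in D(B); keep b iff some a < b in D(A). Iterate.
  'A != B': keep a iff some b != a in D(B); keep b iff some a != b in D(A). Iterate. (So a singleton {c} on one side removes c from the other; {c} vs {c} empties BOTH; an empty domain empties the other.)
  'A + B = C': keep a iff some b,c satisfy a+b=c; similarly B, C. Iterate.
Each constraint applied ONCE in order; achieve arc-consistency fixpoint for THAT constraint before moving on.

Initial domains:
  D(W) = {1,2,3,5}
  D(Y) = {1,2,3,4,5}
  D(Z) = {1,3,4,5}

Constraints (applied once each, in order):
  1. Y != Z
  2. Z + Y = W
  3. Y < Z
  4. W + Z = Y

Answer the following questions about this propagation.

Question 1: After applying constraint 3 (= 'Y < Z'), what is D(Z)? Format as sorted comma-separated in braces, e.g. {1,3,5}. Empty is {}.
Constraint 1 (Y != Z) on D(Y)={1,2,3,4,5} D(Z)={1,3,4,5}: no change
Constraint 2 (Z + Y = W) on D(Z)={1,3,4,5} D(Y)={1,2,3,4,5} D(W)={1,2,3,5}: Z {1,3,4,5}->{1,3,4}; Y {1,2,3,4,5}->{1,2,4}; W {1,2,3,5}->{2,3,5}
Constraint 3 (Y < Z) on D(Y)={1,2,4} D(Z)={1,3,4}: Y {1,2,4}->{1,2}; Z {1,3,4}->{3,4}
So after constraint 3: D(Z) = {3,4}

Answer: {3,4}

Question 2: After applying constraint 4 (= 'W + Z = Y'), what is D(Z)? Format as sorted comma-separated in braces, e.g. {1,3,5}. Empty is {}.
Constraint 1 (Y != Z) on D(Y)={1,2,3,4,5} D(Z)={1,3,4,5}: no change
Constraint 2 (Z + Y = W) on D(Z)={1,3,4,5} D(Y)={1,2,3,4,5} D(W)={1,2,3,5}: Z {1,3,4,5}->{1,3,4}; Y {1,2,3,4,5}->{1,2,4}; W {1,2,3,5}->{2,3,5}
Constraint 3 (Y < Z) on D(Y)={1,2,4} D(Z)={1,3,4}: Y {1,2,4}->{1,2}; Z {1,3,4}->{3,4}
Constraint 4 (W + Z = Y) on D(W)={2,3,5} D(Z)={3,4} D(Y)={1,2}: W {2,3,5}->{}; Z {3,4}->{}; Y {1,2}->{}
So after constraint 4: D(Z) = {}

Answer: {}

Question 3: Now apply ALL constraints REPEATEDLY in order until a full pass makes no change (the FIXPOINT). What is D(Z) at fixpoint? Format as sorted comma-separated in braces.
pass 0 (initial): D(Z)={1,3,4,5}
pass 1: W {1,2,3,5}->{}; Y {1,2,3,4,5}->{}; Z {1,3,4,5}->{}
pass 2: no change
Fixpoint after 2 passes: D(Z) = {}

Answer: {}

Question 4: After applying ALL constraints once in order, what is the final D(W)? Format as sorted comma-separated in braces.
Constraint 1 (Y != Z) on D(Y)={1,2,3,4,5} D(Z)={1,3,4,5}: no change
Constraint 2 (Z + Y = W) on D(Z)={1,3,4,5} D(Y)={1,2,3,4,5} D(W)={1,2,3,5}: Z {1,3,4,5}->{1,3,4}; Y {1,2,3,4,5}->{1,2,4}; W {1,2,3,5}->{2,3,5}
Constraint 3 (Y < Z) on D(Y)={1,2,4} D(Z)={1,3,4}: Y {1,2,4}->{1,2}; Z {1,3,4}->{3,4}
Constraint 4 (W + Z = Y) on D(W)={2,3,5} D(Z)={3,4} D(Y)={1,2}: W {2,3,5}->{}; Z {3,4}->{}; Y {1,2}->{}
So after all 4 constraints: D(W) = {}

Answer: {}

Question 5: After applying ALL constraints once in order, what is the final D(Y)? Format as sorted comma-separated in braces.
Answer: {}

Derivation:
Constraint 1 (Y != Z) on D(Y)={1,2,3,4,5} D(Z)={1,3,4,5}: no change
Constraint 2 (Z + Y = W) on D(Z)={1,3,4,5} D(Y)={1,2,3,4,5} D(W)={1,2,3,5}: Z {1,3,4,5}->{1,3,4}; Y {1,2,3,4,5}->{1,2,4}; W {1,2,3,5}->{2,3,5}
Constraint 3 (Y < Z) on D(Y)={1,2,4} D(Z)={1,3,4}: Y {1,2,4}->{1,2}; Z {1,3,4}->{3,4}
Constraint 4 (W + Z = Y) on D(W)={2,3,5} D(Z)={3,4} D(Y)={1,2}: W {2,3,5}->{}; Z {3,4}->{}; Y {1,2}->{}
So after all 4 constraints: D(Y) = {}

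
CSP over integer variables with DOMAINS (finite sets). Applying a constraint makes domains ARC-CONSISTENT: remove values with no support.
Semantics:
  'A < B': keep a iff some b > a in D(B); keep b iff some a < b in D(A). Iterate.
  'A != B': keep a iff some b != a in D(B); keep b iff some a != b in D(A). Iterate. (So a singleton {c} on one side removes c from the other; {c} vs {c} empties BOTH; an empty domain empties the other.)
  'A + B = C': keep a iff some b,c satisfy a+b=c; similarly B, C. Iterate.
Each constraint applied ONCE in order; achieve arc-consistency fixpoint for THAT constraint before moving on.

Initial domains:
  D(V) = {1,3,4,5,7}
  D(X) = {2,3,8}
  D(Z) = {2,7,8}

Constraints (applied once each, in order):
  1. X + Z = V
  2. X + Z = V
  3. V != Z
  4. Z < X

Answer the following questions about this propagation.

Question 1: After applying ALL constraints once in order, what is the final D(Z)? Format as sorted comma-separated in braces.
Constraint 1 (X + Z = V) on D(X)={2,3,8} D(Z)={2,7,8} D(V)={1,3,4,5,7}: X {2,3,8}->{2,3}; Z {2,7,8}->{2}; V {1,3,4,5,7}->{4,5}
Constraint 2 (X + Z = V) on D(X)={2,3} D(Z)={2} D(V)={4,5}: no change
Constraint 3 (V != Z) on D(V)={4,5} D(Z)={2}: no change
Constraint 4 (Z < X) on D(Z)={2} D(X)={2,3}: X {2,3}->{3}
So after all 4 constraints: D(Z) = {2}

Answer: {2}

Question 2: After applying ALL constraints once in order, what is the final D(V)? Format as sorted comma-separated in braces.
Constraint 1 (X + Z = V) on D(X)={2,3,8} D(Z)={2,7,8} D(V)={1,3,4,5,7}: X {2,3,8}->{2,3}; Z {2,7,8}->{2}; V {1,3,4,5,7}->{4,5}
Constraint 2 (X + Z = V) on D(X)={2,3} D(Z)={2} D(V)={4,5}: no change
Constraint 3 (V != Z) on D(V)={4,5} D(Z)={2}: no change
Constraint 4 (Z < X) on D(Z)={2} D(X)={2,3}: X {2,3}->{3}
So after all 4 constraints: D(V) = {4,5}

Answer: {4,5}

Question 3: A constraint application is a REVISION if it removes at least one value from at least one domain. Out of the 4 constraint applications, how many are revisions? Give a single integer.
Answer: 2

Derivation:
Constraint 1 (X + Z = V) on D(X)={2,3,8} D(Z)={2,7,8} D(V)={1,3,4,5,7}: X {2,3,8}->{2,3}; Z {2,7,8}->{2}; V {1,3,4,5,7}->{4,5} => REVISION
Constraint 2 (X + Z = V) on D(X)={2,3} D(Z)={2} D(V)={4,5}: no change => not a revision
Constraint 3 (V != Z) on D(V)={4,5} D(Z)={2}: no change => not a revision
Constraint 4 (Z < X) on D(Z)={2} D(X)={2,3}: X {2,3}->{3} => REVISION
Total revisions = 2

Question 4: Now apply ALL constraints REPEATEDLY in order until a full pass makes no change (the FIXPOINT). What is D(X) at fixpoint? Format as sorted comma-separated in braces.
pass 0 (initial): D(X)={2,3,8}
pass 1: V {1,3,4,5,7}->{4,5}; X {2,3,8}->{3}; Z {2,7,8}->{2}
pass 2: V {4,5}->{5}
pass 3: no change
Fixpoint after 3 passes: D(X) = {3}

Answer: {3}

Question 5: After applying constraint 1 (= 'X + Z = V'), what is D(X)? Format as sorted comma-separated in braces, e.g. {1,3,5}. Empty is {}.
Answer: {2,3}

Derivation:
Constraint 1 (X + Z = V) on D(X)={2,3,8} D(Z)={2,7,8} D(V)={1,3,4,5,7}: X {2,3,8}->{2,3}; Z {2,7,8}->{2}; V {1,3,4,5,7}->{4,5}
So after constraint 1: D(X) = {2,3}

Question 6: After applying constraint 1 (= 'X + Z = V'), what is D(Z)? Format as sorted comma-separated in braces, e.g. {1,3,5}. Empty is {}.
Constraint 1 (X + Z = V) on D(X)={2,3,8} D(Z)={2,7,8} D(V)={1,3,4,5,7}: X {2,3,8}->{2,3}; Z {2,7,8}->{2}; V {1,3,4,5,7}->{4,5}
So after constraint 1: D(Z) = {2}

Answer: {2}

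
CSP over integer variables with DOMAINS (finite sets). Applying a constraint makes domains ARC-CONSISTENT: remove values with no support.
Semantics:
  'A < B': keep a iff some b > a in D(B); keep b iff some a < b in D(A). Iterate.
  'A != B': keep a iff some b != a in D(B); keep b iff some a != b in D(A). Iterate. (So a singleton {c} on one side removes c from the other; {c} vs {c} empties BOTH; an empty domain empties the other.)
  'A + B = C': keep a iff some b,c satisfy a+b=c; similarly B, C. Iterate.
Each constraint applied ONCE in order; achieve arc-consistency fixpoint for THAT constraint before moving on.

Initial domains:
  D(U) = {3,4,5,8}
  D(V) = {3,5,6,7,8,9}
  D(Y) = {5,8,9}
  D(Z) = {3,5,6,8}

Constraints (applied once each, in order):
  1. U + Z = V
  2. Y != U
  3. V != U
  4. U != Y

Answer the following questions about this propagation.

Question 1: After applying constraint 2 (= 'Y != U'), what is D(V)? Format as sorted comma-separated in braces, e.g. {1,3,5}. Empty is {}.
Answer: {6,7,8,9}

Derivation:
Constraint 1 (U + Z = V) on D(U)={3,4,5,8} D(Z)={3,5,6,8} D(V)={3,5,6,7,8,9}: U {3,4,5,8}->{3,4,5}; Z {3,5,6,8}->{3,5,6}; V {3,5,6,7,8,9}->{6,7,8,9}
Constraint 2 (Y != U) on D(Y)={5,8,9} D(U)={3,4,5}: no change
So after constraint 2: D(V) = {6,7,8,9}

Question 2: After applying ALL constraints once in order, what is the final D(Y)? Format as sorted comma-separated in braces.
Constraint 1 (U + Z = V) on D(U)={3,4,5,8} D(Z)={3,5,6,8} D(V)={3,5,6,7,8,9}: U {3,4,5,8}->{3,4,5}; Z {3,5,6,8}->{3,5,6}; V {3,5,6,7,8,9}->{6,7,8,9}
Constraint 2 (Y != U) on D(Y)={5,8,9} D(U)={3,4,5}: no change
Constraint 3 (V != U) on D(V)={6,7,8,9} D(U)={3,4,5}: no change
Constraint 4 (U != Y) on D(U)={3,4,5} D(Y)={5,8,9}: no change
So after all 4 constraints: D(Y) = {5,8,9}

Answer: {5,8,9}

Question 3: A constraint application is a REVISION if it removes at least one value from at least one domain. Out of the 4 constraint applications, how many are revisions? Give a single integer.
Answer: 1

Derivation:
Constraint 1 (U + Z = V) on D(U)={3,4,5,8} D(Z)={3,5,6,8} D(V)={3,5,6,7,8,9}: U {3,4,5,8}->{3,4,5}; Z {3,5,6,8}->{3,5,6}; V {3,5,6,7,8,9}->{6,7,8,9} => REVISION
Constraint 2 (Y != U) on D(Y)={5,8,9} D(U)={3,4,5}: no change => not a revision
Constraint 3 (V != U) on D(V)={6,7,8,9} D(U)={3,4,5}: no change => not a revision
Constraint 4 (U != Y) on D(U)={3,4,5} D(Y)={5,8,9}: no change => not a revision
Total revisions = 1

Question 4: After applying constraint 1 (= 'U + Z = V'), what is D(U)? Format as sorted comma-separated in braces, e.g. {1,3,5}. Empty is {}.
Answer: {3,4,5}

Derivation:
Constraint 1 (U + Z = V) on D(U)={3,4,5,8} D(Z)={3,5,6,8} D(V)={3,5,6,7,8,9}: U {3,4,5,8}->{3,4,5}; Z {3,5,6,8}->{3,5,6}; V {3,5,6,7,8,9}->{6,7,8,9}
So after constraint 1: D(U) = {3,4,5}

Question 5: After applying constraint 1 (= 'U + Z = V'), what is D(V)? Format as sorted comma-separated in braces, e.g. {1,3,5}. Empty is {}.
Answer: {6,7,8,9}

Derivation:
Constraint 1 (U + Z = V) on D(U)={3,4,5,8} D(Z)={3,5,6,8} D(V)={3,5,6,7,8,9}: U {3,4,5,8}->{3,4,5}; Z {3,5,6,8}->{3,5,6}; V {3,5,6,7,8,9}->{6,7,8,9}
So after constraint 1: D(V) = {6,7,8,9}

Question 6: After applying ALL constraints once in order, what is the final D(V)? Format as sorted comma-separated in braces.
Answer: {6,7,8,9}

Derivation:
Constraint 1 (U + Z = V) on D(U)={3,4,5,8} D(Z)={3,5,6,8} D(V)={3,5,6,7,8,9}: U {3,4,5,8}->{3,4,5}; Z {3,5,6,8}->{3,5,6}; V {3,5,6,7,8,9}->{6,7,8,9}
Constraint 2 (Y != U) on D(Y)={5,8,9} D(U)={3,4,5}: no change
Constraint 3 (V != U) on D(V)={6,7,8,9} D(U)={3,4,5}: no change
Constraint 4 (U != Y) on D(U)={3,4,5} D(Y)={5,8,9}: no change
So after all 4 constraints: D(V) = {6,7,8,9}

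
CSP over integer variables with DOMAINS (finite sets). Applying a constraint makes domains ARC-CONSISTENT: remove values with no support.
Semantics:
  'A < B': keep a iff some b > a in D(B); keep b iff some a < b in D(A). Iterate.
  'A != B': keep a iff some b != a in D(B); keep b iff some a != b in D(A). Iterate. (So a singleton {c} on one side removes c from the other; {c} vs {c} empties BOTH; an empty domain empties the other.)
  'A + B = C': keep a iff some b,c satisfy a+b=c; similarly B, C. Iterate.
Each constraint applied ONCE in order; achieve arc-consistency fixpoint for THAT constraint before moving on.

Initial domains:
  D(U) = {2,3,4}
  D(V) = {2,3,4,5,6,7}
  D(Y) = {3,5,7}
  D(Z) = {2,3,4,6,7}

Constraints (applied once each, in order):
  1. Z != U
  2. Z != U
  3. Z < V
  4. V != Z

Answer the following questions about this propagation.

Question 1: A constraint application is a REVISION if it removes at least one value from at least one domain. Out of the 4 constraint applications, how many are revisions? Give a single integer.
Constraint 1 (Z != U) on D(Z)={2,3,4,6,7} D(U)={2,3,4}: no change => not a revision
Constraint 2 (Z != U) on D(Z)={2,3,4,6,7} D(U)={2,3,4}: no change => not a revision
Constraint 3 (Z < V) on D(Z)={2,3,4,6,7} D(V)={2,3,4,5,6,7}: Z {2,3,4,6,7}->{2,3,4,6}; V {2,3,4,5,6,7}->{3,4,5,6,7} => REVISION
Constraint 4 (V != Z) on D(V)={3,4,5,6,7} D(Z)={2,3,4,6}: no change => not a revision
Total revisions = 1

Answer: 1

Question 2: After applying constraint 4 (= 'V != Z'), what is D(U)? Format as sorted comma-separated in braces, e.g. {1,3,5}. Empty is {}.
Answer: {2,3,4}

Derivation:
Constraint 1 (Z != U) on D(Z)={2,3,4,6,7} D(U)={2,3,4}: no change
Constraint 2 (Z != U) on D(Z)={2,3,4,6,7} D(U)={2,3,4}: no change
Constraint 3 (Z < V) on D(Z)={2,3,4,6,7} D(V)={2,3,4,5,6,7}: Z {2,3,4,6,7}->{2,3,4,6}; V {2,3,4,5,6,7}->{3,4,5,6,7}
Constraint 4 (V != Z) on D(V)={3,4,5,6,7} D(Z)={2,3,4,6}: no change
So after constraint 4: D(U) = {2,3,4}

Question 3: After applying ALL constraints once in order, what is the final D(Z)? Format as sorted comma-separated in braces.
Constraint 1 (Z != U) on D(Z)={2,3,4,6,7} D(U)={2,3,4}: no change
Constraint 2 (Z != U) on D(Z)={2,3,4,6,7} D(U)={2,3,4}: no change
Constraint 3 (Z < V) on D(Z)={2,3,4,6,7} D(V)={2,3,4,5,6,7}: Z {2,3,4,6,7}->{2,3,4,6}; V {2,3,4,5,6,7}->{3,4,5,6,7}
Constraint 4 (V != Z) on D(V)={3,4,5,6,7} D(Z)={2,3,4,6}: no change
So after all 4 constraints: D(Z) = {2,3,4,6}

Answer: {2,3,4,6}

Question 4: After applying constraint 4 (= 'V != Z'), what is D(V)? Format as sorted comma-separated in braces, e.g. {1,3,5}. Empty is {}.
Constraint 1 (Z != U) on D(Z)={2,3,4,6,7} D(U)={2,3,4}: no change
Constraint 2 (Z != U) on D(Z)={2,3,4,6,7} D(U)={2,3,4}: no change
Constraint 3 (Z < V) on D(Z)={2,3,4,6,7} D(V)={2,3,4,5,6,7}: Z {2,3,4,6,7}->{2,3,4,6}; V {2,3,4,5,6,7}->{3,4,5,6,7}
Constraint 4 (V != Z) on D(V)={3,4,5,6,7} D(Z)={2,3,4,6}: no change
So after constraint 4: D(V) = {3,4,5,6,7}

Answer: {3,4,5,6,7}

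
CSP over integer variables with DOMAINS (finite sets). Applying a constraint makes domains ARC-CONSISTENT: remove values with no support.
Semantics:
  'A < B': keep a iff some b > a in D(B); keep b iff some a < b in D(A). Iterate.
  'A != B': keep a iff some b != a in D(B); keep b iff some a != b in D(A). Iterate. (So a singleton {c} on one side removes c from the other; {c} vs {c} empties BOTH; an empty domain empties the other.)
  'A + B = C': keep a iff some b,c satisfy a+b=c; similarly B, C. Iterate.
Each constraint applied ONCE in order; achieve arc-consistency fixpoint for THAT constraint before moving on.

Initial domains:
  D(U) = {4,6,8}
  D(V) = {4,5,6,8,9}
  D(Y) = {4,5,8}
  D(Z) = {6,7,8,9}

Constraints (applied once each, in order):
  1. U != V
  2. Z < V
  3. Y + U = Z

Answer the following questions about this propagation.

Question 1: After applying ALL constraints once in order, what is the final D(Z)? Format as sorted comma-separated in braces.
Answer: {8}

Derivation:
Constraint 1 (U != V) on D(U)={4,6,8} D(V)={4,5,6,8,9}: no change
Constraint 2 (Z < V) on D(Z)={6,7,8,9} D(V)={4,5,6,8,9}: Z {6,7,8,9}->{6,7,8}; V {4,5,6,8,9}->{8,9}
Constraint 3 (Y + U = Z) on D(Y)={4,5,8} D(U)={4,6,8} D(Z)={6,7,8}: Y {4,5,8}->{4}; U {4,6,8}->{4}; Z {6,7,8}->{8}
So after all 3 constraints: D(Z) = {8}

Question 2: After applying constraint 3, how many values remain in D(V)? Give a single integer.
Constraint 1 (U != V) on D(U)={4,6,8} D(V)={4,5,6,8,9}: no change
Constraint 2 (Z < V) on D(Z)={6,7,8,9} D(V)={4,5,6,8,9}: Z {6,7,8,9}->{6,7,8}; V {4,5,6,8,9}->{8,9}
Constraint 3 (Y + U = Z) on D(Y)={4,5,8} D(U)={4,6,8} D(Z)={6,7,8}: Y {4,5,8}->{4}; U {4,6,8}->{4}; Z {6,7,8}->{8}
So after constraint 3: D(V)={8,9}, size = 2

Answer: 2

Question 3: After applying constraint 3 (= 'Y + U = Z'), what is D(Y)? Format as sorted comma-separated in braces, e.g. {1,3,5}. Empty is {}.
Answer: {4}

Derivation:
Constraint 1 (U != V) on D(U)={4,6,8} D(V)={4,5,6,8,9}: no change
Constraint 2 (Z < V) on D(Z)={6,7,8,9} D(V)={4,5,6,8,9}: Z {6,7,8,9}->{6,7,8}; V {4,5,6,8,9}->{8,9}
Constraint 3 (Y + U = Z) on D(Y)={4,5,8} D(U)={4,6,8} D(Z)={6,7,8}: Y {4,5,8}->{4}; U {4,6,8}->{4}; Z {6,7,8}->{8}
So after constraint 3: D(Y) = {4}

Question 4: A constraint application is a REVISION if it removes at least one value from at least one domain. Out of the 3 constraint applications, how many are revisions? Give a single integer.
Answer: 2

Derivation:
Constraint 1 (U != V) on D(U)={4,6,8} D(V)={4,5,6,8,9}: no change => not a revision
Constraint 2 (Z < V) on D(Z)={6,7,8,9} D(V)={4,5,6,8,9}: Z {6,7,8,9}->{6,7,8}; V {4,5,6,8,9}->{8,9} => REVISION
Constraint 3 (Y + U = Z) on D(Y)={4,5,8} D(U)={4,6,8} D(Z)={6,7,8}: Y {4,5,8}->{4}; U {4,6,8}->{4}; Z {6,7,8}->{8} => REVISION
Total revisions = 2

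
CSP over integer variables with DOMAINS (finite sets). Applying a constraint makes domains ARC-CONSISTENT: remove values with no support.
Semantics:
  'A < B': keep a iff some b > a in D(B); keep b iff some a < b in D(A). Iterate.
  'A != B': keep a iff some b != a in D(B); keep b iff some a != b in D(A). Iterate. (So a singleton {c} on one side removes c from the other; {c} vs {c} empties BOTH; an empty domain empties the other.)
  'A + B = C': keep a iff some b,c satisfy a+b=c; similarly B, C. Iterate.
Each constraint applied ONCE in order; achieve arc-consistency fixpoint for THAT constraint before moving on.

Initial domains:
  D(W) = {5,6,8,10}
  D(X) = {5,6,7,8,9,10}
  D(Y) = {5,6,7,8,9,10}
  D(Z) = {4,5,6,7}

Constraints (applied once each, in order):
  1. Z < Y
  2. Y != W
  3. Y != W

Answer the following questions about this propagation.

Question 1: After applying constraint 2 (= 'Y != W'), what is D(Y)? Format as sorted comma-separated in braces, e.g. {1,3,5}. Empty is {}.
Answer: {5,6,7,8,9,10}

Derivation:
Constraint 1 (Z < Y) on D(Z)={4,5,6,7} D(Y)={5,6,7,8,9,10}: no change
Constraint 2 (Y != W) on D(Y)={5,6,7,8,9,10} D(W)={5,6,8,10}: no change
So after constraint 2: D(Y) = {5,6,7,8,9,10}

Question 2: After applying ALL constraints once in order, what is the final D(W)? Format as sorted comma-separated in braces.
Constraint 1 (Z < Y) on D(Z)={4,5,6,7} D(Y)={5,6,7,8,9,10}: no change
Constraint 2 (Y != W) on D(Y)={5,6,7,8,9,10} D(W)={5,6,8,10}: no change
Constraint 3 (Y != W) on D(Y)={5,6,7,8,9,10} D(W)={5,6,8,10}: no change
So after all 3 constraints: D(W) = {5,6,8,10}

Answer: {5,6,8,10}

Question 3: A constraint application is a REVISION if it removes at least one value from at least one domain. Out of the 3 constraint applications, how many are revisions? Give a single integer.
Constraint 1 (Z < Y) on D(Z)={4,5,6,7} D(Y)={5,6,7,8,9,10}: no change => not a revision
Constraint 2 (Y != W) on D(Y)={5,6,7,8,9,10} D(W)={5,6,8,10}: no change => not a revision
Constraint 3 (Y != W) on D(Y)={5,6,7,8,9,10} D(W)={5,6,8,10}: no change => not a revision
Total revisions = 0

Answer: 0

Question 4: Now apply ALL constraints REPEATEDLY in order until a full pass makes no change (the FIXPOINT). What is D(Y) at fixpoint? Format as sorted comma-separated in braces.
Answer: {5,6,7,8,9,10}

Derivation:
pass 0 (initial): D(Y)={5,6,7,8,9,10}
pass 1: no change
Fixpoint after 1 passes: D(Y) = {5,6,7,8,9,10}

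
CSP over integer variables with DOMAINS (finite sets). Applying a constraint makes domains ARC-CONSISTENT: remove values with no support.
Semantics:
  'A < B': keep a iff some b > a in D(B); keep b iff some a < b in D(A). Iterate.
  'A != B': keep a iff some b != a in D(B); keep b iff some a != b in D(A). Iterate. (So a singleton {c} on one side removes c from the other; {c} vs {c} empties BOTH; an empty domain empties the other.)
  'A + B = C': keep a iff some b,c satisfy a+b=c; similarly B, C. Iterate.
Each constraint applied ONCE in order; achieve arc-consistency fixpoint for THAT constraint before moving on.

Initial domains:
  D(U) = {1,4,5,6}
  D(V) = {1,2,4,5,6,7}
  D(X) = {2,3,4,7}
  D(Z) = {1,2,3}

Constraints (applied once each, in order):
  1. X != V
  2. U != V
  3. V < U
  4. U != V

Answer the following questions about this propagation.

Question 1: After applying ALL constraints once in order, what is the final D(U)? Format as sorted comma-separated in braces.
Answer: {4,5,6}

Derivation:
Constraint 1 (X != V) on D(X)={2,3,4,7} D(V)={1,2,4,5,6,7}: no change
Constraint 2 (U != V) on D(U)={1,4,5,6} D(V)={1,2,4,5,6,7}: no change
Constraint 3 (V < U) on D(V)={1,2,4,5,6,7} D(U)={1,4,5,6}: V {1,2,4,5,6,7}->{1,2,4,5}; U {1,4,5,6}->{4,5,6}
Constraint 4 (U != V) on D(U)={4,5,6} D(V)={1,2,4,5}: no change
So after all 4 constraints: D(U) = {4,5,6}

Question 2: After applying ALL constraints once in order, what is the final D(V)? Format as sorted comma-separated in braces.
Constraint 1 (X != V) on D(X)={2,3,4,7} D(V)={1,2,4,5,6,7}: no change
Constraint 2 (U != V) on D(U)={1,4,5,6} D(V)={1,2,4,5,6,7}: no change
Constraint 3 (V < U) on D(V)={1,2,4,5,6,7} D(U)={1,4,5,6}: V {1,2,4,5,6,7}->{1,2,4,5}; U {1,4,5,6}->{4,5,6}
Constraint 4 (U != V) on D(U)={4,5,6} D(V)={1,2,4,5}: no change
So after all 4 constraints: D(V) = {1,2,4,5}

Answer: {1,2,4,5}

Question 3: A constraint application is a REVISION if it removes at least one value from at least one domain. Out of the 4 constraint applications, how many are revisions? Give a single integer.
Answer: 1

Derivation:
Constraint 1 (X != V) on D(X)={2,3,4,7} D(V)={1,2,4,5,6,7}: no change => not a revision
Constraint 2 (U != V) on D(U)={1,4,5,6} D(V)={1,2,4,5,6,7}: no change => not a revision
Constraint 3 (V < U) on D(V)={1,2,4,5,6,7} D(U)={1,4,5,6}: V {1,2,4,5,6,7}->{1,2,4,5}; U {1,4,5,6}->{4,5,6} => REVISION
Constraint 4 (U != V) on D(U)={4,5,6} D(V)={1,2,4,5}: no change => not a revision
Total revisions = 1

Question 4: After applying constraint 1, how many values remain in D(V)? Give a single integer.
Answer: 6

Derivation:
Constraint 1 (X != V) on D(X)={2,3,4,7} D(V)={1,2,4,5,6,7}: no change
So after constraint 1: D(V)={1,2,4,5,6,7}, size = 6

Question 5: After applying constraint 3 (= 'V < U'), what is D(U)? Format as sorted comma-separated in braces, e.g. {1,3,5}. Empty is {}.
Constraint 1 (X != V) on D(X)={2,3,4,7} D(V)={1,2,4,5,6,7}: no change
Constraint 2 (U != V) on D(U)={1,4,5,6} D(V)={1,2,4,5,6,7}: no change
Constraint 3 (V < U) on D(V)={1,2,4,5,6,7} D(U)={1,4,5,6}: V {1,2,4,5,6,7}->{1,2,4,5}; U {1,4,5,6}->{4,5,6}
So after constraint 3: D(U) = {4,5,6}

Answer: {4,5,6}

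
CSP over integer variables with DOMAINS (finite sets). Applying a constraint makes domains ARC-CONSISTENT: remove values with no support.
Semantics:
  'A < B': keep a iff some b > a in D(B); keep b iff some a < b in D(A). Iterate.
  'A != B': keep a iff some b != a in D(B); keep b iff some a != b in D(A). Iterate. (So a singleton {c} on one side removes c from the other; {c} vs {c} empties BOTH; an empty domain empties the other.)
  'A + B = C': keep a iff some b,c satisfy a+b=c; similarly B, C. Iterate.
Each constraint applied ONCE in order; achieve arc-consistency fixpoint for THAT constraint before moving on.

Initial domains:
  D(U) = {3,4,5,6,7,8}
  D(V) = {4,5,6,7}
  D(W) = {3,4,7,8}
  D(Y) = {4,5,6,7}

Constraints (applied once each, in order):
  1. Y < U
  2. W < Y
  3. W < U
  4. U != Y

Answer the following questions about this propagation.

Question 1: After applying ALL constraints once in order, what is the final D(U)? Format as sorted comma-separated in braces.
Constraint 1 (Y < U) on D(Y)={4,5,6,7} D(U)={3,4,5,6,7,8}: U {3,4,5,6,7,8}->{5,6,7,8}
Constraint 2 (W < Y) on D(W)={3,4,7,8} D(Y)={4,5,6,7}: W {3,4,7,8}->{3,4}
Constraint 3 (W < U) on D(W)={3,4} D(U)={5,6,7,8}: no change
Constraint 4 (U != Y) on D(U)={5,6,7,8} D(Y)={4,5,6,7}: no change
So after all 4 constraints: D(U) = {5,6,7,8}

Answer: {5,6,7,8}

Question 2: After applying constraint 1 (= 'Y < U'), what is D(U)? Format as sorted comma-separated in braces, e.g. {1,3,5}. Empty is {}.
Answer: {5,6,7,8}

Derivation:
Constraint 1 (Y < U) on D(Y)={4,5,6,7} D(U)={3,4,5,6,7,8}: U {3,4,5,6,7,8}->{5,6,7,8}
So after constraint 1: D(U) = {5,6,7,8}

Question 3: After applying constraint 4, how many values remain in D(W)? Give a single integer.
Answer: 2

Derivation:
Constraint 1 (Y < U) on D(Y)={4,5,6,7} D(U)={3,4,5,6,7,8}: U {3,4,5,6,7,8}->{5,6,7,8}
Constraint 2 (W < Y) on D(W)={3,4,7,8} D(Y)={4,5,6,7}: W {3,4,7,8}->{3,4}
Constraint 3 (W < U) on D(W)={3,4} D(U)={5,6,7,8}: no change
Constraint 4 (U != Y) on D(U)={5,6,7,8} D(Y)={4,5,6,7}: no change
So after constraint 4: D(W)={3,4}, size = 2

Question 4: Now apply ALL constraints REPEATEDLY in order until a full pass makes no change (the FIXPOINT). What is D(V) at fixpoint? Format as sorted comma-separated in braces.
Answer: {4,5,6,7}

Derivation:
pass 0 (initial): D(V)={4,5,6,7}
pass 1: U {3,4,5,6,7,8}->{5,6,7,8}; W {3,4,7,8}->{3,4}
pass 2: no change
Fixpoint after 2 passes: D(V) = {4,5,6,7}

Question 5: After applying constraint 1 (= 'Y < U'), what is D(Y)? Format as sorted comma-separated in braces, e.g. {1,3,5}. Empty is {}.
Constraint 1 (Y < U) on D(Y)={4,5,6,7} D(U)={3,4,5,6,7,8}: U {3,4,5,6,7,8}->{5,6,7,8}
So after constraint 1: D(Y) = {4,5,6,7}

Answer: {4,5,6,7}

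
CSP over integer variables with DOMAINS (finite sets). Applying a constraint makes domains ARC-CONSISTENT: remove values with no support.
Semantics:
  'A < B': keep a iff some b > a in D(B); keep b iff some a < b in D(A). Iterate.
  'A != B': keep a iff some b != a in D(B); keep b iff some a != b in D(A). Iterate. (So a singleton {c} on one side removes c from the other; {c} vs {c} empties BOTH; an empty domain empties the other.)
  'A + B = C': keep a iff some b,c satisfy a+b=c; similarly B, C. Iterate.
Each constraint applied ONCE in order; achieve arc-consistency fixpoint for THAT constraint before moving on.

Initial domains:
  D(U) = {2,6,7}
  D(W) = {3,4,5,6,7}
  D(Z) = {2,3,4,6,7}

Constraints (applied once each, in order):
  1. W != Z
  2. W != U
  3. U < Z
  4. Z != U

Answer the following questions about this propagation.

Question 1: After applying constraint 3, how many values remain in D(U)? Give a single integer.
Constraint 1 (W != Z) on D(W)={3,4,5,6,7} D(Z)={2,3,4,6,7}: no change
Constraint 2 (W != U) on D(W)={3,4,5,6,7} D(U)={2,6,7}: no change
Constraint 3 (U < Z) on D(U)={2,6,7} D(Z)={2,3,4,6,7}: U {2,6,7}->{2,6}; Z {2,3,4,6,7}->{3,4,6,7}
So after constraint 3: D(U)={2,6}, size = 2

Answer: 2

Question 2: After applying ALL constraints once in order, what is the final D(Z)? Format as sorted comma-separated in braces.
Constraint 1 (W != Z) on D(W)={3,4,5,6,7} D(Z)={2,3,4,6,7}: no change
Constraint 2 (W != U) on D(W)={3,4,5,6,7} D(U)={2,6,7}: no change
Constraint 3 (U < Z) on D(U)={2,6,7} D(Z)={2,3,4,6,7}: U {2,6,7}->{2,6}; Z {2,3,4,6,7}->{3,4,6,7}
Constraint 4 (Z != U) on D(Z)={3,4,6,7} D(U)={2,6}: no change
So after all 4 constraints: D(Z) = {3,4,6,7}

Answer: {3,4,6,7}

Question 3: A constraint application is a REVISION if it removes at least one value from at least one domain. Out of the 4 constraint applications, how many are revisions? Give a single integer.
Constraint 1 (W != Z) on D(W)={3,4,5,6,7} D(Z)={2,3,4,6,7}: no change => not a revision
Constraint 2 (W != U) on D(W)={3,4,5,6,7} D(U)={2,6,7}: no change => not a revision
Constraint 3 (U < Z) on D(U)={2,6,7} D(Z)={2,3,4,6,7}: U {2,6,7}->{2,6}; Z {2,3,4,6,7}->{3,4,6,7} => REVISION
Constraint 4 (Z != U) on D(Z)={3,4,6,7} D(U)={2,6}: no change => not a revision
Total revisions = 1

Answer: 1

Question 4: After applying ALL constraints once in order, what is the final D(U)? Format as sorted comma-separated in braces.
Answer: {2,6}

Derivation:
Constraint 1 (W != Z) on D(W)={3,4,5,6,7} D(Z)={2,3,4,6,7}: no change
Constraint 2 (W != U) on D(W)={3,4,5,6,7} D(U)={2,6,7}: no change
Constraint 3 (U < Z) on D(U)={2,6,7} D(Z)={2,3,4,6,7}: U {2,6,7}->{2,6}; Z {2,3,4,6,7}->{3,4,6,7}
Constraint 4 (Z != U) on D(Z)={3,4,6,7} D(U)={2,6}: no change
So after all 4 constraints: D(U) = {2,6}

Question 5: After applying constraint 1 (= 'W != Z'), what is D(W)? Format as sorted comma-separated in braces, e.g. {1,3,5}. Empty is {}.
Constraint 1 (W != Z) on D(W)={3,4,5,6,7} D(Z)={2,3,4,6,7}: no change
So after constraint 1: D(W) = {3,4,5,6,7}

Answer: {3,4,5,6,7}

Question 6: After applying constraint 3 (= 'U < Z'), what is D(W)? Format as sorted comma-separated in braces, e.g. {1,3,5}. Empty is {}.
Answer: {3,4,5,6,7}

Derivation:
Constraint 1 (W != Z) on D(W)={3,4,5,6,7} D(Z)={2,3,4,6,7}: no change
Constraint 2 (W != U) on D(W)={3,4,5,6,7} D(U)={2,6,7}: no change
Constraint 3 (U < Z) on D(U)={2,6,7} D(Z)={2,3,4,6,7}: U {2,6,7}->{2,6}; Z {2,3,4,6,7}->{3,4,6,7}
So after constraint 3: D(W) = {3,4,5,6,7}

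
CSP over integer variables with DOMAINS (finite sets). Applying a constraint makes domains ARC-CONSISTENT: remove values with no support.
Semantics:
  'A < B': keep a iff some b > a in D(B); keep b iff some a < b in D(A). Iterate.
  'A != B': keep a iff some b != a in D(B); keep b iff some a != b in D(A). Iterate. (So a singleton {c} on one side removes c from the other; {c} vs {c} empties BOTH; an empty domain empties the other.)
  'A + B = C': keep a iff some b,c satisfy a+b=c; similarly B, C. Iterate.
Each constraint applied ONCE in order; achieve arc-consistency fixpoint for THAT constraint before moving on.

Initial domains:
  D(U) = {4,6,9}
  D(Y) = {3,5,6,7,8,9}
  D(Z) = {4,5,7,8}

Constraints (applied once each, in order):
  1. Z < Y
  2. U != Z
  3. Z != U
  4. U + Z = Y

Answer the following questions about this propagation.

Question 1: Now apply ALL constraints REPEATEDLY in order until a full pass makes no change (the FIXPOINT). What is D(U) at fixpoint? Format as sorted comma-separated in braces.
pass 0 (initial): D(U)={4,6,9}
pass 1: U {4,6,9}->{4}; Y {3,5,6,7,8,9}->{8,9}; Z {4,5,7,8}->{4,5}
pass 2: Y {8,9}->{9}; Z {4,5}->{5}
pass 3: no change
Fixpoint after 3 passes: D(U) = {4}

Answer: {4}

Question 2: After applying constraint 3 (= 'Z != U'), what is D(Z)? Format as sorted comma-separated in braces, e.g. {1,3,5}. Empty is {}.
Answer: {4,5,7,8}

Derivation:
Constraint 1 (Z < Y) on D(Z)={4,5,7,8} D(Y)={3,5,6,7,8,9}: Y {3,5,6,7,8,9}->{5,6,7,8,9}
Constraint 2 (U != Z) on D(U)={4,6,9} D(Z)={4,5,7,8}: no change
Constraint 3 (Z != U) on D(Z)={4,5,7,8} D(U)={4,6,9}: no change
So after constraint 3: D(Z) = {4,5,7,8}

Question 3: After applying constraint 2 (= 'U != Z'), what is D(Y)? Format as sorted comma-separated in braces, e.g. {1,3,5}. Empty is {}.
Constraint 1 (Z < Y) on D(Z)={4,5,7,8} D(Y)={3,5,6,7,8,9}: Y {3,5,6,7,8,9}->{5,6,7,8,9}
Constraint 2 (U != Z) on D(U)={4,6,9} D(Z)={4,5,7,8}: no change
So after constraint 2: D(Y) = {5,6,7,8,9}

Answer: {5,6,7,8,9}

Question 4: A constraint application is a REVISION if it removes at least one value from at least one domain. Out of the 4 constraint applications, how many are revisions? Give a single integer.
Constraint 1 (Z < Y) on D(Z)={4,5,7,8} D(Y)={3,5,6,7,8,9}: Y {3,5,6,7,8,9}->{5,6,7,8,9} => REVISION
Constraint 2 (U != Z) on D(U)={4,6,9} D(Z)={4,5,7,8}: no change => not a revision
Constraint 3 (Z != U) on D(Z)={4,5,7,8} D(U)={4,6,9}: no change => not a revision
Constraint 4 (U + Z = Y) on D(U)={4,6,9} D(Z)={4,5,7,8} D(Y)={5,6,7,8,9}: U {4,6,9}->{4}; Z {4,5,7,8}->{4,5}; Y {5,6,7,8,9}->{8,9} => REVISION
Total revisions = 2

Answer: 2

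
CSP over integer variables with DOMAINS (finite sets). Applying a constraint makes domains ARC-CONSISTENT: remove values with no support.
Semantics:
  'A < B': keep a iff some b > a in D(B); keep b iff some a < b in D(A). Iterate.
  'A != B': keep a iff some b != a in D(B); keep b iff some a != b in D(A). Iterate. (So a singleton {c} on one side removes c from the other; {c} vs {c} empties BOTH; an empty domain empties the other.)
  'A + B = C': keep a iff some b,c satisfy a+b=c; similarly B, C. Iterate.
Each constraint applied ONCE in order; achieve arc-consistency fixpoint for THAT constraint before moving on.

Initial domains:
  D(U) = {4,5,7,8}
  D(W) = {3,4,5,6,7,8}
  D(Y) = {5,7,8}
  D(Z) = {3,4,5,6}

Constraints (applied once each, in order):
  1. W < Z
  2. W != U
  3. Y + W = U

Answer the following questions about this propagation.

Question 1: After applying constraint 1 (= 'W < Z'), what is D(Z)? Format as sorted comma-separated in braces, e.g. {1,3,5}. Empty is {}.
Constraint 1 (W < Z) on D(W)={3,4,5,6,7,8} D(Z)={3,4,5,6}: W {3,4,5,6,7,8}->{3,4,5}; Z {3,4,5,6}->{4,5,6}
So after constraint 1: D(Z) = {4,5,6}

Answer: {4,5,6}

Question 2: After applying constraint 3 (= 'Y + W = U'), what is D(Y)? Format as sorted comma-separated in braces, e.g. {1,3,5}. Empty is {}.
Answer: {5}

Derivation:
Constraint 1 (W < Z) on D(W)={3,4,5,6,7,8} D(Z)={3,4,5,6}: W {3,4,5,6,7,8}->{3,4,5}; Z {3,4,5,6}->{4,5,6}
Constraint 2 (W != U) on D(W)={3,4,5} D(U)={4,5,7,8}: no change
Constraint 3 (Y + W = U) on D(Y)={5,7,8} D(W)={3,4,5} D(U)={4,5,7,8}: Y {5,7,8}->{5}; W {3,4,5}->{3}; U {4,5,7,8}->{8}
So after constraint 3: D(Y) = {5}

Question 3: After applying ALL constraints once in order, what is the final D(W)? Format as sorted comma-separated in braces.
Constraint 1 (W < Z) on D(W)={3,4,5,6,7,8} D(Z)={3,4,5,6}: W {3,4,5,6,7,8}->{3,4,5}; Z {3,4,5,6}->{4,5,6}
Constraint 2 (W != U) on D(W)={3,4,5} D(U)={4,5,7,8}: no change
Constraint 3 (Y + W = U) on D(Y)={5,7,8} D(W)={3,4,5} D(U)={4,5,7,8}: Y {5,7,8}->{5}; W {3,4,5}->{3}; U {4,5,7,8}->{8}
So after all 3 constraints: D(W) = {3}

Answer: {3}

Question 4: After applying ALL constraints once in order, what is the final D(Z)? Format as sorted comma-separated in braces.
Constraint 1 (W < Z) on D(W)={3,4,5,6,7,8} D(Z)={3,4,5,6}: W {3,4,5,6,7,8}->{3,4,5}; Z {3,4,5,6}->{4,5,6}
Constraint 2 (W != U) on D(W)={3,4,5} D(U)={4,5,7,8}: no change
Constraint 3 (Y + W = U) on D(Y)={5,7,8} D(W)={3,4,5} D(U)={4,5,7,8}: Y {5,7,8}->{5}; W {3,4,5}->{3}; U {4,5,7,8}->{8}
So after all 3 constraints: D(Z) = {4,5,6}

Answer: {4,5,6}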